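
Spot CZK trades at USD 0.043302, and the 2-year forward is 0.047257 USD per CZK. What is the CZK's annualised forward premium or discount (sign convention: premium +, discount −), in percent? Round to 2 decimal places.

T = 2 years.
CZK trades forward at +9.13353% vs spot over the period.
Per annum: 0.0913353 / 2 = 0.045668 = 4.57%.

+4.57%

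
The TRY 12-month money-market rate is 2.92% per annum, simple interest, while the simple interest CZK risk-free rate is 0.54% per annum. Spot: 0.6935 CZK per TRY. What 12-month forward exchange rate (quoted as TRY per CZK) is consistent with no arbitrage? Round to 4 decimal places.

T = 1 year.
CZK growth factor: 1 + 0.0054×1 = 1.005400.
TRY growth factor: 1 + 0.0292×1 = 1.029200.
So F = 0.6935 × 1.005400 / 1.029200 = 0.6774630 (CZK/TRY).
Quoted the other way: 1/0.6774630 = 1.4761 TRY per CZK.

1.4761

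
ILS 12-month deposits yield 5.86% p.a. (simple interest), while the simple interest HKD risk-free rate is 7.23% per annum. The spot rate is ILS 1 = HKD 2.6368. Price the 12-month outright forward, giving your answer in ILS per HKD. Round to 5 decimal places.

0.37440

T = 1 year.
Growth of 1 HKD over T: 1 + 0.0723×1 = 1.072300.
ILS accumulates by 1 + 0.0586×1 = 1.058600.
CIP: F = S · (grow HKD)/(grow ILS) = 2.6368 × 1.072300/1.058600 = 2.670924 HKD per ILS.
Invert for ILS per HKD: 1 / 2.670924 = 0.37440.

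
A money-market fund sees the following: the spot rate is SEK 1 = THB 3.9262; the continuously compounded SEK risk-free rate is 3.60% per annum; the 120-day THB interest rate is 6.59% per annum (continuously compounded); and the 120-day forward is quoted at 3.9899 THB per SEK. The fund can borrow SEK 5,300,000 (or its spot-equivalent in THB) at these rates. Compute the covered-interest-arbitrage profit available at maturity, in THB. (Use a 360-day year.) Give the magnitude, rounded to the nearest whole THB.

THB 130,738

T = 120/360 years.
Route A — deposit SEK, sell forward: 5,300,000 × 1.0120722889 × 3.9899 = THB 21,401,756.30.
Route B — convert at spot, deposit THB: 5,300,000 × 3.9262 × 1.0222097102 = THB 21,271,018.75.
The quoted forward overvalues SEK, so borrow THB, buy SEK at spot, deposit the SEK at 3.60%, and sell the proceeds forward at 3.9899.
Profit = 21,401,756.30 − 21,271,018.75 = THB 130,738.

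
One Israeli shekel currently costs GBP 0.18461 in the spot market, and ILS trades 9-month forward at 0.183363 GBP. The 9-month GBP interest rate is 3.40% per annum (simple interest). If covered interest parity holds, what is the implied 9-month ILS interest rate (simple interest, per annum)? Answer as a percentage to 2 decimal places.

T = 9/12 years.
F/S = 0.183363/0.18461 = 0.9932452 = (growth of GBP) / (growth of ILS).
GBP growth factor: 1 + 0.0340×9/12 = 1.025500.
So the ILS growth factor = 1.0324742.
(1.0324742 − 1)/T = 0.043299, i.e. 4.33%.

4.33%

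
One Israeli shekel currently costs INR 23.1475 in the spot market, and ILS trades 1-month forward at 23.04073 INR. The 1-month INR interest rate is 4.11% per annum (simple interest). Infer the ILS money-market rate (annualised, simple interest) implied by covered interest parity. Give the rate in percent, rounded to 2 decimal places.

9.69%

T = 1/12 years.
By CIP, F/S equals the INR-to-ILS growth ratio: 23.04073/23.1475 = 0.9953874.
The INR side grows by 1 + 0.0411×1/12 = 1.003425.
Hence g_ILS = 1.0080748.
r = (1.0080748 − 1)/(1/12) = 0.096898 → 9.69%.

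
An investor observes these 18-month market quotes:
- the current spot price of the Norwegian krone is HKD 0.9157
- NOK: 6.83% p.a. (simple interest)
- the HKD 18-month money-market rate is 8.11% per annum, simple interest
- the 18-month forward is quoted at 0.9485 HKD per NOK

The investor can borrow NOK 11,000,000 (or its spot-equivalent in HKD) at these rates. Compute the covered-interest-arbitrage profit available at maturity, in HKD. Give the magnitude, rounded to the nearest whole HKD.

T = 18/12 years.
Route A — deposit NOK, sell forward: 11,000,000 × 1.102450 × 0.9485 = HKD 11,502,412.08.
Route B — convert at spot, deposit HKD: 11,000,000 × 0.9157 × 1.121650 = HKD 11,298,043.96.
The quoted forward overvalues NOK, so borrow HKD, buy NOK at spot, deposit the NOK at 6.83%, and sell the proceeds forward at 0.9485.
Profit = 11,502,412.08 − 11,298,043.96 = HKD 204,368.

HKD 204,368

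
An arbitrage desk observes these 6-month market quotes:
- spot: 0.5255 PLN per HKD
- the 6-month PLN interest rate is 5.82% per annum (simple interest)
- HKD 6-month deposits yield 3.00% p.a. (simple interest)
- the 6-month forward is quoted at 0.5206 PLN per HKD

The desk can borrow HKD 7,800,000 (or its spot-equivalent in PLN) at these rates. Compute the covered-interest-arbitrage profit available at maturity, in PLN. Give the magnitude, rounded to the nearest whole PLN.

T = 6/12 years.
Route A — deposit HKD, sell forward: 7,800,000 × 1.015000 × 0.5206 = PLN 4,121,590.20.
Route B — convert at spot, deposit PLN: 7,800,000 × 0.5255 × 1.029100 = PLN 4,218,177.99.
The quoted forward undervalues HKD, so borrow HKD, convert to PLN at spot, deposit the PLN at 5.82%, and buy HKD forward at 0.5206 to cover the loan.
Profit = 4,218,177.99 − 4,121,590.20 = PLN 96,588.

PLN 96,588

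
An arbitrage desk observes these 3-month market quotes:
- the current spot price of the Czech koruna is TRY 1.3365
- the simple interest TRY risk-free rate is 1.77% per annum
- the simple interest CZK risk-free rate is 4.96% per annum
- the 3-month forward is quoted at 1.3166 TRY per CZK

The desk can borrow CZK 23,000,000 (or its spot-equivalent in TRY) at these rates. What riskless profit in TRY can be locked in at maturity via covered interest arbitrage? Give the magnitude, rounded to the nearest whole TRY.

T = 3/12 years.
Keep in CZK, deliver into the forward: 23,000,000·1.012400·1.3166 = TRY 30,657,294.32.
Swap to TRY now, deposit: 23,000,000·1.3365·1.004425 = TRY 30,875,522.29.
The quoted forward undervalues CZK, so borrow CZK, convert to TRY at spot, deposit the TRY at 1.77%, and buy CZK forward at 1.3166 to cover the loan.
The gap between the two covered legs is TRY 218,228.

TRY 218,228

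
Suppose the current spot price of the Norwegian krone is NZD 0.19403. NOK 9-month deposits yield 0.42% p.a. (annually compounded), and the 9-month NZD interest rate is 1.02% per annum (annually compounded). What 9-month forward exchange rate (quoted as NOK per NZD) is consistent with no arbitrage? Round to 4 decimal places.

T = 9/12 years.
NZD growth factor: (1 + 0.0102)^(9/12) = 1.0076403.
NOK accumulates by (1 + 0.0042)^(9/12) = 1.0031483.
So F = 0.19403 × 1.0076403 / 1.0031483 = 0.1948988 (NZD/NOK).
Quoted the other way: 1/0.1948988 = 5.1309 NOK per NZD.

5.1309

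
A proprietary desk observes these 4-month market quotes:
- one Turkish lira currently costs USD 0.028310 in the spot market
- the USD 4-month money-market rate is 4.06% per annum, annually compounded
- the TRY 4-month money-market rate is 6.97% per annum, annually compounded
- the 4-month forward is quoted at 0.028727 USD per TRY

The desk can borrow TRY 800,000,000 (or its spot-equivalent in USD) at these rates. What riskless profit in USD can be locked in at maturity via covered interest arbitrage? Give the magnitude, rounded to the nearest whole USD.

T = 4/12 years.
Invest the TRY and cover forward: 800,000,000 × 1.0227135232 × 0.028727 = USD 23,503,593.10.
Convert at spot and invest in USD: 800,000,000 × 0.028310 × 1.0133542047 = USD 22,950,446.03.
The quoted forward overvalues TRY, so borrow USD, buy TRY at spot, deposit the TRY at 6.97%, and sell the proceeds forward at 0.028727.
Profit = 23,503,593.10 − 22,950,446.03 = USD 553,147.

USD 553,147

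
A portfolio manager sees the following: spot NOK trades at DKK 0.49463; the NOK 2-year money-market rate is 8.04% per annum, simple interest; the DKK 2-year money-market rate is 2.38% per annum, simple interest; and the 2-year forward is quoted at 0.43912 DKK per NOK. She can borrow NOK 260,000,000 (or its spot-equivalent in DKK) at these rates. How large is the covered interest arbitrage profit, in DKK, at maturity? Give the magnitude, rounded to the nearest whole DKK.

T = 2 years.
Route A — deposit NOK, sell forward: 260,000,000 × 1.160800 × 0.43912 = DKK 132,529,928.96.
Route B — convert at spot, deposit DKK: 260,000,000 × 0.49463 × 1.047600 = DKK 134,725,340.88.
The quoted forward undervalues NOK, so borrow NOK, convert to DKK at spot, deposit the DKK at 2.38%, and buy NOK forward at 0.43912 to cover the loan.
Profit = 134,725,340.88 − 132,529,928.96 = DKK 2,195,412.

DKK 2,195,412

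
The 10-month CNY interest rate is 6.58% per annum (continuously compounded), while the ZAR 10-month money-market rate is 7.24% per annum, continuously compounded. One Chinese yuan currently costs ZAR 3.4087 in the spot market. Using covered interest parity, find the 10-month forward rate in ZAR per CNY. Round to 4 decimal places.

3.4275

T = 10/12 years.
ZAR accumulates by e^(0.0724×10/12) = 1.0621906.
CNY growth factor: e^(0.0658×10/12) = 1.0563645.
CIP: F = S · (grow ZAR)/(grow CNY) = 3.4087 × 1.0621906/1.0563645 = 3.427500 ZAR per CNY.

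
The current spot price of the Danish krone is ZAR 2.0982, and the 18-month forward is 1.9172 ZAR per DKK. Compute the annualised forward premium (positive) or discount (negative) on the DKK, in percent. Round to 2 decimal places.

-5.75%

T = 18/12 years.
(F − S)/S = (1.9172 − 2.0982)/2.0982 = -0.0862644.
Per annum: -0.0862644 / (18/12) = -0.057510 = -5.75%.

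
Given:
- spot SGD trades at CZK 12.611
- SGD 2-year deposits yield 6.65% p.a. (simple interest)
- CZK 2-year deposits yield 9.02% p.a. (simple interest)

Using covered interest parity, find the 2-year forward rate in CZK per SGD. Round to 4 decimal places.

13.1386

T = 2 years.
CZK growth factor: 1 + 0.0902×2 = 1.180400.
SGD growth factor: 1 + 0.0665×2 = 1.133000.
So F = 12.611 × 1.180400 / 1.133000 = 13.138592 (CZK/SGD).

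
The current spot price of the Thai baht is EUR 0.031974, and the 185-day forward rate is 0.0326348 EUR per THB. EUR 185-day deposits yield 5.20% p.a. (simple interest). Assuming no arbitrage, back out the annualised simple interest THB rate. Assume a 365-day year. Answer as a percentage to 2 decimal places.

1.10%

T = 185/365 years.
CIP gives F = S · g_EUR/g_THB, so g_EUR/g_THB = 0.0326348/0.031974 = 1.0206668.
EUR growth factor: 1 + 0.0520×185/365 = 1.0263562.
That pins the THB growth at 1.0055742.
(1.0055742 − 1)/T = 0.010998, i.e. 1.10%.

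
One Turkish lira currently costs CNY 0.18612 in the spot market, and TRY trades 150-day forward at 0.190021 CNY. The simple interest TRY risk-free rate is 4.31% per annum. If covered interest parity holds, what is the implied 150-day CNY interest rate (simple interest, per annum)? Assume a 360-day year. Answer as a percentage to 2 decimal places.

T = 150/360 years.
CIP gives F = S · g_CNY/g_TRY, so g_CNY/g_TRY = 0.190021/0.18612 = 1.0209596.
The TRY side grows by 1 + 0.0431×150/360 = 1.0179583.
So the CNY growth factor = 1.0392943.
(1.0392943 − 1)/T = 0.094306, i.e. 9.43%.

9.43%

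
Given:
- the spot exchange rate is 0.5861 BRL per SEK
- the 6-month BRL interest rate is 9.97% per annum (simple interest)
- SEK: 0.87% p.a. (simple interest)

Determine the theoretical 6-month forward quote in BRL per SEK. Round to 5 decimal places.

0.61265

T = 6/12 years.
BRL growth factor: 1 + 0.0997×6/12 = 1.049850.
Growth of 1 SEK over T: 1 + 0.0087×6/12 = 1.004350.
So F = 0.5861 × 1.049850 / 1.004350 = 0.6126520 (BRL/SEK).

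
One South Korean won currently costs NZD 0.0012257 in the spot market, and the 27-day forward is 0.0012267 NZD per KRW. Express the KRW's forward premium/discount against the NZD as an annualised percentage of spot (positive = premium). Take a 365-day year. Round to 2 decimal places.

+1.10%

T = 27/365 years.
Period premium: (0.0012267 − 0.0012257)/0.0012257 = 0.0008159.
×(1/T) gives 1.10% p.a.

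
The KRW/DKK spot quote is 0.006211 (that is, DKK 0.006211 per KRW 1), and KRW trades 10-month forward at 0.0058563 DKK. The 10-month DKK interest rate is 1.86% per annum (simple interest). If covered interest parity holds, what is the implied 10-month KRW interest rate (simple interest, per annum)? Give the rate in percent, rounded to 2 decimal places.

T = 10/12 years.
CIP gives F = S · g_DKK/g_KRW, so g_DKK/g_KRW = 0.0058563/0.006211 = 0.9428916.
The DKK side grows by 1 + 0.0186×10/12 = 1.015500.
Hence g_KRW = 1.0770061.
r = (1.0770061 − 1)/(10/12) = 0.092407 → 9.24%.

9.24%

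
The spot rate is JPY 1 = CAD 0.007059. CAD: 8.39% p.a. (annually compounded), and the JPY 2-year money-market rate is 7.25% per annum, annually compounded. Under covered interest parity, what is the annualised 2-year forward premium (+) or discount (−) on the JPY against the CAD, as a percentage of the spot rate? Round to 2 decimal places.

T = 2 years.
F = S · g_CAD/g_JPY = 0.007059 × 1.1748392/1.1502562 = 0.007209863.
Annualised premium = (F − S)/S × (1/T) = (0.007209863 − 0.007059)/0.007059 ÷ 2 = 1.07%.

+1.07%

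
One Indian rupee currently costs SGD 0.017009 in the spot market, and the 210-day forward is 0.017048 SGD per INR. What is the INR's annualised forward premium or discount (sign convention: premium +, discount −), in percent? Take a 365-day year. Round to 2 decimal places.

+0.40%

T = 210/365 years.
Period premium: (0.017048 − 0.017009)/0.017009 = 0.0022929.
×(1/T) gives 0.40% p.a.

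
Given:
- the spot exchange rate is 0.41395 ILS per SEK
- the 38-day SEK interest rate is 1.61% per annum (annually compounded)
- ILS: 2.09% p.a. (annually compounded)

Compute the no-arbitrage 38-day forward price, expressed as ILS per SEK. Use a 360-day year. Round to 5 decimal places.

0.41416

T = 38/360 years.
Growth of 1 ILS over T: (1 + 0.0209)^(38/360) = 1.0021858.
SEK growth factor: (1 + 0.0161)^(38/360) = 1.0016873.
So F = 0.41395 × 1.0021858 / 1.0016873 = 0.4141560 (ILS/SEK).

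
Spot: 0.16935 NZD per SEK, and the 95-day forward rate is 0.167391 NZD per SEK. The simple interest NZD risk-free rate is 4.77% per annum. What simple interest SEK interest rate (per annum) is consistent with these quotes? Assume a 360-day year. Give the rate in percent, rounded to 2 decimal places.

9.26%

T = 95/360 years.
By CIP, F/S equals the NZD-to-SEK growth ratio: 0.167391/0.16935 = 0.9884322.
NZD growth factor: 1 + 0.0477×95/360 = 1.0125875.
Hence g_SEK = 1.024438.
(1.024438 − 1)/T = 0.092607, i.e. 9.26%.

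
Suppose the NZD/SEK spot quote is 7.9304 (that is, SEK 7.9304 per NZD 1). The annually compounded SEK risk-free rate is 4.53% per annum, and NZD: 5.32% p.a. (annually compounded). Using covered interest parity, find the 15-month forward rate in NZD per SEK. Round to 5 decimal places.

T = 15/12 years.
SEK growth factor: (1 + 0.0453)^(15/12) = 1.0569421.
NZD accumulates by (1 + 0.0532)^(15/12) = 1.0669365.
Forward (SEK per NZD) = 7.9304 × 1.0569421 / 1.0669365 = 7.856113.
Invert for NZD per SEK: 1 / 7.856113 = 0.12729.

0.12729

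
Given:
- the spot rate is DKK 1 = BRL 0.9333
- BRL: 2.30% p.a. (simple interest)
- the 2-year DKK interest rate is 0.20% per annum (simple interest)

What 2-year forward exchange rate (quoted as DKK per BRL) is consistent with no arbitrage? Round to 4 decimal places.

T = 2 years.
BRL growth factor: 1 + 0.0230×2 = 1.046000.
DKK accumulates by 1 + 0.0020×2 = 1.004000.
CIP: F = S · (grow BRL)/(grow DKK) = 0.9333 × 1.046000/1.004000 = 0.9723424 BRL per DKK.
Quoted the other way: 1/0.9723424 = 1.0284 DKK per BRL.

1.0284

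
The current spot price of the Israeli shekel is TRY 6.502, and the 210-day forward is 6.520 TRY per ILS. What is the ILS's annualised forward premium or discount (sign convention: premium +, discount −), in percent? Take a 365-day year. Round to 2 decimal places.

+0.48%

T = 210/365 years.
(F − S)/S = (6.520 − 6.502)/6.502 = 0.0027684.
×(1/T) gives 0.48% p.a.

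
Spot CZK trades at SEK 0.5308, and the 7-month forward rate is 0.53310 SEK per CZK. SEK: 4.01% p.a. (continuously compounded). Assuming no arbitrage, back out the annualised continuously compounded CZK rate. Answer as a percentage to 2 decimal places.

3.27%

T = 7/12 years.
By CIP, F/S equals the SEK-to-CZK growth ratio: 0.5331/0.5308 = 1.0043331.
SEK growth factor: e^(0.0401×7/12) = 1.0236674.
So the CZK growth factor = 1.0192509.
Take logs: ln 1.0192509 / (7/12) = 0.032688, so 3.27%.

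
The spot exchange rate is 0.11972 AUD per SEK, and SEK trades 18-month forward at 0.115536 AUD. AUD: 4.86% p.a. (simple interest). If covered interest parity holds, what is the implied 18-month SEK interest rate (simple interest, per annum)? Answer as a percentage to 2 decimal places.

7.45%

T = 18/12 years.
F/S = 0.115536/0.11972 = 0.9650518 = (growth of AUD) / (growth of SEK).
AUD growth factor: 1 + 0.0486×18/12 = 1.072900.
Hence g_SEK = 1.1117538.
r = (1.1117538 − 1)/(18/12) = 0.074503 → 7.45%.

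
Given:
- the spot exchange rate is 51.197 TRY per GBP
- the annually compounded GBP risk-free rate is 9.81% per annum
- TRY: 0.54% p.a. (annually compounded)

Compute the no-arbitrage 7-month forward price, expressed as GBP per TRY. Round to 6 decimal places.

0.020564

T = 7/12 years.
TRY accumulates by (1 + 0.0054)^(7/12) = 1.0031465.
GBP growth factor: (1 + 0.0981)^(7/12) = 1.0561066.
Forward (TRY per GBP) = 51.197 × 1.0031465 / 1.0561066 = 48.62965.
Invert for GBP per TRY: 1 / 48.62965 = 0.020564.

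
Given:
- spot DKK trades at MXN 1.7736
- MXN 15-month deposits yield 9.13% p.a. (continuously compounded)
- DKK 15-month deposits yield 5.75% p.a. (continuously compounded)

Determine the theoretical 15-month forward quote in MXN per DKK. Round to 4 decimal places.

T = 15/12 years.
MXN growth factor: e^(0.0913×15/12) = 1.1208922.
DKK growth factor: e^(0.0575×15/12) = 1.074521.
Forward (MXN per DKK) = 1.7736 × 1.1208922 / 1.074521 = 1.850140.

1.8501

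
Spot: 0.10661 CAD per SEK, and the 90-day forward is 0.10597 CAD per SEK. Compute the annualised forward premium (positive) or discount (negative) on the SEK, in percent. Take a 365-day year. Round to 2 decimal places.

T = 90/365 years.
SEK trades forward at -0.60032% vs spot over the period.
×(1/T) gives -2.43% p.a.

-2.43%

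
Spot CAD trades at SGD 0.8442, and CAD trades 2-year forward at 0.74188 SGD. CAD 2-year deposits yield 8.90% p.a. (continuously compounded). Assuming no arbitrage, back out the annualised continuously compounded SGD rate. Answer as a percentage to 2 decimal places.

T = 2 years.
F/S = 0.74188/0.8442 = 0.8787965 = (growth of SGD) / (growth of CAD).
The CAD side grows by e^(0.0890×2) = 1.1948253.
That pins the SGD growth at 1.0500083.
Take logs: ln 1.0500083 / 2 = 0.024399, so 2.44%.

2.44%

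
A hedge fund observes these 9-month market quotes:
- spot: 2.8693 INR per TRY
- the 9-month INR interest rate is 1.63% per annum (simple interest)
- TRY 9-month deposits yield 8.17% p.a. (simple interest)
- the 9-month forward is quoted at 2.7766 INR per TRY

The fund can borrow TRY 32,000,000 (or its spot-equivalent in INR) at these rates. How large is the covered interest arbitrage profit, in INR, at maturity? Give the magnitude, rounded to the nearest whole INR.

INR 1,355,487

T = 9/12 years.
Invest the TRY and cover forward: 32,000,000 × 1.061275 × 2.7766 = INR 94,295,557.28.
Convert at spot and invest in INR: 32,000,000 × 2.8693 × 1.012225 = INR 92,940,070.16.
The quoted forward overvalues TRY, so borrow INR, buy TRY at spot, deposit the TRY at 8.17%, and sell the proceeds forward at 2.7766.
The gap between the two covered legs is INR 1,355,487.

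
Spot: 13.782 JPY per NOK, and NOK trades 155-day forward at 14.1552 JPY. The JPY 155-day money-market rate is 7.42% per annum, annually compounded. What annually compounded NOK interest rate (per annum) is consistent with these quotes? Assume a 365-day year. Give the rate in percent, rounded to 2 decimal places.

0.87%

T = 155/365 years.
F/S = 14.1552/13.782 = 1.0270788 = (growth of JPY) / (growth of NOK).
The JPY side grows by (1 + 0.0742)^(155/365) = 1.030862.
So the NOK growth factor = 1.0036835.
Annualise: 1.0036835^(365/155) − 1 = 0.008696 = 0.87%.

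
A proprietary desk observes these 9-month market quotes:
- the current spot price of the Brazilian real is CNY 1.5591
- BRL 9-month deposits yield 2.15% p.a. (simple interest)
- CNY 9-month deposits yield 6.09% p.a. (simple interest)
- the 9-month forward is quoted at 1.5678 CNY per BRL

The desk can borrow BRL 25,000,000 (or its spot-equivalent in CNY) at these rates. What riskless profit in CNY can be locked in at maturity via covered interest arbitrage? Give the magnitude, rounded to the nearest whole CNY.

T = 9/12 years.
Route A — deposit BRL, sell forward: 25,000,000 × 1.016125 × 1.5678 = CNY 39,827,019.38.
Route B — convert at spot, deposit CNY: 25,000,000 × 1.5591 × 1.045675 = CNY 40,757,797.31.
The quoted forward undervalues BRL, so borrow BRL, convert to CNY at spot, deposit the CNY at 6.09%, and buy BRL forward at 1.5678 to cover the loan.
Profit = 40,757,797.31 − 39,827,019.38 = CNY 930,778.

CNY 930,778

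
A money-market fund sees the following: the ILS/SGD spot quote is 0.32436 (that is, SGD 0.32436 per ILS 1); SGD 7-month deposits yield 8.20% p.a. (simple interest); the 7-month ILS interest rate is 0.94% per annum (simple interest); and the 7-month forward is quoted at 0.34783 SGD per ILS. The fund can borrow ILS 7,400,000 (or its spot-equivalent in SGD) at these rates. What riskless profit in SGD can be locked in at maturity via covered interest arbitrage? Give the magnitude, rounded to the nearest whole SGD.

SGD 72,979

T = 7/12 years.
Invest the ILS and cover forward: 7,400,000 × 1.005483333 × 0.34783 = SGD 2,588,055.78.
Convert at spot and invest in SGD: 7,400,000 × 0.32436 × 1.047833333 = SGD 2,515,076.63.
The quoted forward overvalues ILS, so borrow SGD, buy ILS at spot, deposit the ILS at 0.94%, and sell the proceeds forward at 0.34783.
Arbitrage profit = |2,588,055.78 − 2,515,076.63| = SGD 72,979.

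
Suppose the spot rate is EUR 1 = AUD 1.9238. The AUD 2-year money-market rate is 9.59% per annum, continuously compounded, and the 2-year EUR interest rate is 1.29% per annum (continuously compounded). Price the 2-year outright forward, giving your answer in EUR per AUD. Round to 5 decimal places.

0.44030

T = 2 years.
AUD growth factor: e^(0.0959×2) = 1.2114282.
EUR accumulates by e^(0.0129×2) = 1.0261357.
CIP: F = S · (grow AUD)/(grow EUR) = 1.9238 × 1.2114282/1.0261357 = 2.271187 AUD per EUR.
Invert for EUR per AUD: 1 / 2.271187 = 0.44030.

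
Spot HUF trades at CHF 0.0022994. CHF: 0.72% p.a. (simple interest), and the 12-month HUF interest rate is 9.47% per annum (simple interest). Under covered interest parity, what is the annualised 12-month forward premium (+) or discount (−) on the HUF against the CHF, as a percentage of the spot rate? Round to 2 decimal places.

T = 1 year.
CIP forward (CHF per HUF) = 0.0022994 × 1.007200/1.094700 = 0.0021156076.
Annualised premium = (F − S)/S × (1/T) = (0.0021156076 − 0.0022994)/0.0022994 ÷ 1 = -7.99%.

-7.99%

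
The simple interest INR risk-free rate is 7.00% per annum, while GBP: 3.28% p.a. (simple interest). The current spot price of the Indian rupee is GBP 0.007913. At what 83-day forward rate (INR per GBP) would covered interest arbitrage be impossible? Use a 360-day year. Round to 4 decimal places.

127.4501

T = 83/360 years.
Growth of 1 GBP over T: 1 + 0.0328×83/360 = 1.007562222.
INR growth factor: 1 + 0.0700×83/360 = 1.016138889.
So F = 0.007913 × 1.007562222 / 1.016138889 = 0.00784621074 (GBP/INR).
Invert for INR per GBP: 1 / 0.00784621074 = 127.4501.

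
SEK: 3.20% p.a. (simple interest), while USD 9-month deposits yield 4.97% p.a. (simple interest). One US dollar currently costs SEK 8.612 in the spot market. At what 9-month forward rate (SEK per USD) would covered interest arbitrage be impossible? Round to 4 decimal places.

T = 9/12 years.
SEK accumulates by 1 + 0.0320×9/12 = 1.024000.
USD accumulates by 1 + 0.0497×9/12 = 1.037275.
CIP: F = S · (grow SEK)/(grow USD) = 8.612 × 1.024000/1.037275 = 8.501784 SEK per USD.

8.5018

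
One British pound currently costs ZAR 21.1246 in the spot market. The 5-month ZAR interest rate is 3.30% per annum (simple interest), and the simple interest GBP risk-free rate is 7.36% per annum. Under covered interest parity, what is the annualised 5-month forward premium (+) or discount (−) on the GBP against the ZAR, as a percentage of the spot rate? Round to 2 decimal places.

-3.94%

T = 5/12 years.
F = S · g_ZAR/g_GBP = 21.1246 × 1.013750/1.0306667 = 20.7778744.
(F − S)/S ÷ T = (20.7778744 − 21.1246)/21.1246/(5/12) = -0.039392 → -3.94%.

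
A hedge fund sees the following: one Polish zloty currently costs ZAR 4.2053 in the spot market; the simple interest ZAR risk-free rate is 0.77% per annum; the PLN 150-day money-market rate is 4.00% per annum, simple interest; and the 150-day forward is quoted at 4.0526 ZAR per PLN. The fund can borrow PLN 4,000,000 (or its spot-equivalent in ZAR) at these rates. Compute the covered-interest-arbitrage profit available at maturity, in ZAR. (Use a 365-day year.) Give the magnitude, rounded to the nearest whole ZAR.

ZAR 397,556

T = 150/365 years.
Invest the PLN and cover forward: 4,000,000 × 1.0164383562 × 4.0526 = ZAR 16,476,872.33.
Convert at spot and invest in ZAR: 4,000,000 × 4.2053 × 1.0031643836 = ZAR 16,874,428.73.
The quoted forward undervalues PLN, so borrow PLN, convert to ZAR at spot, deposit the ZAR at 0.77%, and buy PLN forward at 4.0526 to cover the loan.
Arbitrage profit = |16,476,872.33 − 16,874,428.73| = ZAR 397,556.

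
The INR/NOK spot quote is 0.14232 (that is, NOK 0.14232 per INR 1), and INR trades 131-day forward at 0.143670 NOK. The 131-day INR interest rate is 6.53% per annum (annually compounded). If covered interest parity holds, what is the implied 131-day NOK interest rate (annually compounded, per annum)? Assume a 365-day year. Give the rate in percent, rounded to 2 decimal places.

T = 131/365 years.
By CIP, F/S equals the NOK-to-INR growth ratio: 0.14367/0.14232 = 1.0094857.
INR growth factor: (1 + 0.0653)^(131/365) = 1.0229627.
Hence g_NOK = 1.0326662.
r = 1.0326662^(365/131) − 1 = 0.093695 → 9.37%.

9.37%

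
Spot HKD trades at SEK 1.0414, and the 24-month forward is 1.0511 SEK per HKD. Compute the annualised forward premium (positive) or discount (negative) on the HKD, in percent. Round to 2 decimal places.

+0.47%

T = 2 years.
Period premium: (1.0511 − 1.0414)/1.0414 = 0.0093144.
Annualise by dividing by T: 0.0093144 / 2 = 0.004657 → 0.47%.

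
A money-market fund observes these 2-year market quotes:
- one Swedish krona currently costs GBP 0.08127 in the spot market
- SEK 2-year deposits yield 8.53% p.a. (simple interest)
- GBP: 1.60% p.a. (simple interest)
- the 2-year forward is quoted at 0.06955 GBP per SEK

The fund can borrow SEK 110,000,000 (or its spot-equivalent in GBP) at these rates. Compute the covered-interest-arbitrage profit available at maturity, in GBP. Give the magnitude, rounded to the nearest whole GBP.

T = 2 years.
Keep in SEK, deliver into the forward: 110,000,000·1.170600·0.06955 = GBP 8,955,675.30.
Swap to GBP now, deposit: 110,000,000·0.08127·1.032000 = GBP 9,225,770.40.
The quoted forward undervalues SEK, so borrow SEK, convert to GBP at spot, deposit the GBP at 1.60%, and buy SEK forward at 0.06955 to cover the loan.
The gap between the two covered legs is GBP 270,095.

GBP 270,095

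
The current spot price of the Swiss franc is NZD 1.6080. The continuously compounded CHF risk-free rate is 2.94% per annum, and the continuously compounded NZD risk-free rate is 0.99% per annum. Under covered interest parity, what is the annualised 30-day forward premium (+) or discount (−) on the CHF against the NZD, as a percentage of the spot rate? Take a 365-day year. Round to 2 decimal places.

T = 30/365 years.
F = S · g_NZD/g_CHF = 1.608 × 1.000814/1.0024194 = 1.6054247.
Annualised premium = (F − S)/S × (1/T) = (1.6054247 − 1.608)/1.608 ÷ (30/365) = -1.95%.

-1.95%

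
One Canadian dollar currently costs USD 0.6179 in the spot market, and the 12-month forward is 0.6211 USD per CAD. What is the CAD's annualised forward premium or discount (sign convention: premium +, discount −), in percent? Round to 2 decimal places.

T = 1 year.
CAD trades forward at +0.51788% vs spot over the period.
×(1/T) gives 0.52% p.a.

+0.52%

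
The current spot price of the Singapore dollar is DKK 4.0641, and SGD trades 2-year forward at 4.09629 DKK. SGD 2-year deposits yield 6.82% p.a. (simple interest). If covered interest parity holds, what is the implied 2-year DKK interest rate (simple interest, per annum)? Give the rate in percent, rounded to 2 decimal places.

7.27%

T = 2 years.
By CIP, F/S equals the DKK-to-SGD growth ratio: 4.09629/4.0641 = 1.0079206.
SGD growth factor: 1 + 0.0682×2 = 1.136400.
Hence g_DKK = 1.145401.
(1.145401 − 1)/T = 0.072700, i.e. 7.27%.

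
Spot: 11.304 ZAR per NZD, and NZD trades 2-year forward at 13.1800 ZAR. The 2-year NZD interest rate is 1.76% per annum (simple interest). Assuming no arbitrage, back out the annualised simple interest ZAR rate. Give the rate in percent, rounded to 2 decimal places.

10.35%

T = 2 years.
By CIP, F/S equals the ZAR-to-NZD growth ratio: 13.18/11.304 = 1.1659590.
NZD growth factor: 1 + 0.0176×2 = 1.035200.
So the ZAR growth factor = 1.2070008.
(1.2070008 − 1)/T = 0.103500, i.e. 10.35%.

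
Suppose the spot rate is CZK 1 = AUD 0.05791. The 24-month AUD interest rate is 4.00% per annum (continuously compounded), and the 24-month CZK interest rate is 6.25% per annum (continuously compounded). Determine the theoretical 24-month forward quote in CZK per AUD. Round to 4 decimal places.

T = 2 years.
AUD growth factor: e^(0.0400×2) = 1.08328707.
CZK growth factor: e^(0.0625×2) = 1.13314845.
Forward (AUD per CZK) = 0.05791 × 1.08328707 / 1.13314845 = 0.055361814.
Quoted the other way: 1/0.055361814 = 18.0630 CZK per AUD.

18.0630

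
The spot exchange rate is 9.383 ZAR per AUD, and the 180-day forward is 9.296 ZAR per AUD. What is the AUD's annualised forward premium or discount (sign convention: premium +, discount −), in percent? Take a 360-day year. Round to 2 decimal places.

-1.85%

T = 180/360 years.
Period premium: (9.296 − 9.383)/9.383 = -0.0092721.
Annualise by dividing by T: -0.0092721 / (180/360) = -0.018544 → -1.85%.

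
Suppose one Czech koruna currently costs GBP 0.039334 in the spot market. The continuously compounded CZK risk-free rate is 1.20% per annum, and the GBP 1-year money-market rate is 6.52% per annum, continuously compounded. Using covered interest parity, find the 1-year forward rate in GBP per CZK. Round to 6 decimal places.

0.041483

T = 1 year.
GBP growth factor: e^(0.0652×1) = 1.0673725.
CZK accumulates by e^(0.0120×1) = 1.0120723.
So F = 0.039334 × 1.0673725 / 1.0120723 = 0.04148323 (GBP/CZK).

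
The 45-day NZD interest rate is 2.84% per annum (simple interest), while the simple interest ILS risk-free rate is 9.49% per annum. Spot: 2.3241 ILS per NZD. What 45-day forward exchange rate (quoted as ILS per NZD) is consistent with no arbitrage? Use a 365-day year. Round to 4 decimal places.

2.3431

T = 45/365 years.
ILS growth factor: 1 + 0.0949×45/365 = 1.011700.
NZD accumulates by 1 + 0.0284×45/365 = 1.0035014.
Forward (ILS per NZD) = 2.3241 × 1.011700 / 1.0035014 = 2.343088.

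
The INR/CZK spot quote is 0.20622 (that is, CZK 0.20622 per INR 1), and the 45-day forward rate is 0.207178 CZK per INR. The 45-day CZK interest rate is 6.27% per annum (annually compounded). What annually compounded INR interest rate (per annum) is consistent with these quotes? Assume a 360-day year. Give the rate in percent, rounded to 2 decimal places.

T = 45/360 years.
CIP gives F = S · g_CZK/g_INR, so g_CZK/g_INR = 0.207178/0.20622 = 1.0046455.
CZK growth factor: (1 + 0.0627)^(45/360) = 1.0076306.
Hence g_INR = 1.0029713.
Annualise: 1.0029713^(360/45) − 1 = 0.024019 = 2.40%.

2.40%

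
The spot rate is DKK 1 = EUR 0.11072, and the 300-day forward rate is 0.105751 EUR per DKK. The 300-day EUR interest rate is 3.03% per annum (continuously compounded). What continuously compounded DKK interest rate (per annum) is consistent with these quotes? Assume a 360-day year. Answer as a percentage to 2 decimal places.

8.54%

T = 300/360 years.
By CIP, F/S equals the EUR-to-DKK growth ratio: 0.105751/0.11072 = 0.9551210.
EUR growth factor: e^(0.0303×300/360) = 1.0255715.
Hence g_DKK = 1.0737608.
Take logs: ln 1.0737608 / (300/360) = 0.085401, so 8.54%.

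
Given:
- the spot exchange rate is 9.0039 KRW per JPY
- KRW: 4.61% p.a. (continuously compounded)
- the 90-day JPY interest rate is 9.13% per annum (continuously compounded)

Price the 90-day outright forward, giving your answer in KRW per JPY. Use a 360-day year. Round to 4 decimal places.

T = 90/360 years.
KRW accumulates by e^(0.0461×90/360) = 1.0115917.
JPY growth factor: e^(0.0913×90/360) = 1.0230875.
CIP: F = S · (grow KRW)/(grow JPY) = 9.0039 × 1.0115917/1.0230875 = 8.902729 KRW per JPY.

8.9027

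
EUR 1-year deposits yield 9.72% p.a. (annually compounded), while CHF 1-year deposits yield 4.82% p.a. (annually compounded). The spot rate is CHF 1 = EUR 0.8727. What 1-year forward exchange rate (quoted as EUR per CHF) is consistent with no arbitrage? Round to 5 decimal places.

0.91350

T = 1 year.
EUR accumulates by (1 + 0.0972)^1 = 1.097200.
Growth of 1 CHF over T: (1 + 0.0482)^1 = 1.048200.
Forward (EUR per CHF) = 0.8727 × 1.097200 / 1.048200 = 0.9134959.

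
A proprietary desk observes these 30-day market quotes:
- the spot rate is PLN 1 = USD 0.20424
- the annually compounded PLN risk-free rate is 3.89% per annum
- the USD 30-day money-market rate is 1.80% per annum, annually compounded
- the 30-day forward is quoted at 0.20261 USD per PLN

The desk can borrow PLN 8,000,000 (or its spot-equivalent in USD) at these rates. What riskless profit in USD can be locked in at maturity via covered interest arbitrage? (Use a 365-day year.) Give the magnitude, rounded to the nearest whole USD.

USD 10,345

T = 30/365 years.
Keep in PLN, deliver into the forward: 8,000,000·1.003141565·0.20261 = USD 1,625,972.10.
Swap to USD now, deposit: 8,000,000·0.20424·1.00146737 = USD 1,636,317.57.
The quoted forward undervalues PLN, so borrow PLN, convert to USD at spot, deposit the USD at 1.80%, and buy PLN forward at 0.20261 to cover the loan.
Profit = 1,636,317.57 − 1,625,972.10 = USD 10,345.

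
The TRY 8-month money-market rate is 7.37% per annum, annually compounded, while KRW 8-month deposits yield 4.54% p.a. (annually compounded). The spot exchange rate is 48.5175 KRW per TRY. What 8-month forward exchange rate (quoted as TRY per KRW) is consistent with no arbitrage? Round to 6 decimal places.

0.020981

T = 8/12 years.
KRW growth factor: (1 + 0.0454)^(8/12) = 1.0300422.
Growth of 1 TRY over T: (1 + 0.0737)^(8/12) = 1.0485488.
So F = 48.5175 × 1.0300422 / 1.0485488 = 47.66118 (KRW/TRY).
Quoted the other way: 1/47.66118 = 0.020981 TRY per KRW.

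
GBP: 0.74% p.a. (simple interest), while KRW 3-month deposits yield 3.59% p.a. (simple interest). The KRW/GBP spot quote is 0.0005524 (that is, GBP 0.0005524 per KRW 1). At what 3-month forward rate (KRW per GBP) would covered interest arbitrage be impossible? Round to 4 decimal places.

T = 3/12 years.
GBP growth factor: 1 + 0.0074×3/12 = 1.001850.
KRW accumulates by 1 + 0.0359×3/12 = 1.008975.
So F = 0.0005524 × 1.001850 / 1.008975 = 0.0005484991600 (GBP/KRW).
Invert for KRW per GBP: 1 / 0.0005484991600 = 1823.1568.

1823.1568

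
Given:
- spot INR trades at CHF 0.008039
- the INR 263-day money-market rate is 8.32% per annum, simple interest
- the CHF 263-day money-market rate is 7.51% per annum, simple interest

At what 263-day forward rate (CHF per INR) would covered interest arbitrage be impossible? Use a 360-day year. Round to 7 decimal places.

T = 263/360 years.
Growth of 1 CHF over T: 1 + 0.0751×263/360 = 1.0548647.
INR accumulates by 1 + 0.0832×263/360 = 1.0607822.
Forward (CHF per INR) = 0.008039 × 1.0548647 / 1.0607822 = 0.007994155.

0.0079942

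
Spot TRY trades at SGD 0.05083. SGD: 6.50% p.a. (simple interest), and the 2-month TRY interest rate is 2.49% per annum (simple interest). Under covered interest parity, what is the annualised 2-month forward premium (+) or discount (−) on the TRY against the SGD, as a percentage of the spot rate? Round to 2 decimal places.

+3.99%

T = 2/12 years.
No-arbitrage forward: 0.05083 × 1.0108333 / 1.004150 = 0.05116831 SGD/TRY.
(F − S)/S ÷ T = (0.05116831 − 0.05083)/0.05083/(2/12) = 0.039934 → 3.99%.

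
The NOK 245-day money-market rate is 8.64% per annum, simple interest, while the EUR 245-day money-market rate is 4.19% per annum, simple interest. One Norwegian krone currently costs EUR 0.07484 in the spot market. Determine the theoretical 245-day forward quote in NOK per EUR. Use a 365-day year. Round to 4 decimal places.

13.7500

T = 245/365 years.
EUR accumulates by 1 + 0.0419×245/365 = 1.02812466.
NOK growth factor: 1 + 0.0864×245/365 = 1.05799452.
Forward (EUR per NOK) = 0.07484 × 1.02812466 / 1.05799452 = 0.072727078.
Quoted the other way: 1/0.072727078 = 13.7500 NOK per EUR.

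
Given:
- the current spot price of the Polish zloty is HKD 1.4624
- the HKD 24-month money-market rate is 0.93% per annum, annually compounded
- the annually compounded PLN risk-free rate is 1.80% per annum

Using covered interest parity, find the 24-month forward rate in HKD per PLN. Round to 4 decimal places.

1.4375

T = 2 years.
HKD growth factor: (1 + 0.0093)^2 = 1.0186865.
PLN accumulates by (1 + 0.0180)^2 = 1.036324.
CIP: F = S · (grow HKD)/(grow PLN) = 1.4624 × 1.0186865/1.036324 = 1.437511 HKD per PLN.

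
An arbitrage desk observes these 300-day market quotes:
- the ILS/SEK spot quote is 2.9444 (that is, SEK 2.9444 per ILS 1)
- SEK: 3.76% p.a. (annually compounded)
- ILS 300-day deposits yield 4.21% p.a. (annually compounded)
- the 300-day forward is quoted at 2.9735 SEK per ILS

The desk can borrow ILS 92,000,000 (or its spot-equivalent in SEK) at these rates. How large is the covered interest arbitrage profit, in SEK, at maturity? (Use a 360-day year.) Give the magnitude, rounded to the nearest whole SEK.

SEK 3,780,025

T = 300/360 years.
Invest the ILS and cover forward: 92,000,000 × 1.0349622197 × 2.9735 = SEK 283,126,334.75.
Convert at spot and invest in SEK: 92,000,000 × 2.9444 × 1.03123656257 = SEK 279,346,310.00.
The quoted forward overvalues ILS, so borrow SEK, buy ILS at spot, deposit the ILS at 4.21%, and sell the proceeds forward at 2.9735.
The gap between the two covered legs is SEK 3,780,025.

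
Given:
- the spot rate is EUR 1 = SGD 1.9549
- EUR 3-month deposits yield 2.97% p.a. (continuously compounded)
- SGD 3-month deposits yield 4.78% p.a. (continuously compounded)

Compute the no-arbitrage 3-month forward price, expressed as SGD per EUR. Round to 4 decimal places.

T = 3/12 years.
SGD accumulates by e^(0.0478×3/12) = 1.0120217.
EUR growth factor: e^(0.0297×3/12) = 1.0074526.
So F = 1.9549 × 1.0120217 / 1.0074526 = 1.963766 (SGD/EUR).

1.9638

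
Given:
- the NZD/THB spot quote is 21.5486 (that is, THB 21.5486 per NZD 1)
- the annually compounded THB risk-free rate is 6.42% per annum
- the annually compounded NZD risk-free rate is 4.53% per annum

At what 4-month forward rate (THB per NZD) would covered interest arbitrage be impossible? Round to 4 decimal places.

21.6777

T = 4/12 years.
THB accumulates by (1 + 0.0642)^(4/12) = 1.02095771.
NZD growth factor: (1 + 0.0453)^(4/12) = 1.01487756.
So F = 21.5486 × 1.02095771 / 1.01487756 = 21.677698 (THB/NZD).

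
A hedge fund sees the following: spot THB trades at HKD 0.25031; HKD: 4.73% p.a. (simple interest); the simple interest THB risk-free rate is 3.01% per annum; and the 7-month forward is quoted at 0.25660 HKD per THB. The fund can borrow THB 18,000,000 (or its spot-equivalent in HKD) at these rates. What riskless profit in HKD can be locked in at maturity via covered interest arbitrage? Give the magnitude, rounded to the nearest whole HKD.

HKD 70,002

T = 7/12 years.
Keep in THB, deliver into the forward: 18,000,000·1.017558333·0.25660 = HKD 4,699,898.43.
Swap to HKD now, deposit: 18,000,000·0.25031·1.027591667 = HKD 4,629,896.46.
The quoted forward overvalues THB, so borrow HKD, buy THB at spot, deposit the THB at 3.01%, and sell the proceeds forward at 0.25660.
Arbitrage profit = |4,699,898.43 − 4,629,896.46| = HKD 70,002.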